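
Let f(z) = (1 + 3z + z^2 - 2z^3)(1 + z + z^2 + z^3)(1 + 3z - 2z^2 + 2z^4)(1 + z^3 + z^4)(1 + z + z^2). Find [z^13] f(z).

(1 + 3z + z^2 - 2z^3) has coefficients 1,3,1,-2 for degrees 0…3.
(1 + z + z^2 + z^3) has coefficients 1,1,1,1,0,0,0,0,0,0,0,0,0,0 for degrees 0…13.
Multiplying by (1 + 3z - 2z^2 + 2z^4) gives running coefficients 1,4,2,2,3,0,2,2,0,0,0,0,0,0 for degrees 0…13.
Multiplying by (1 + z^3 + z^4) gives running coefficients 1,4,2,3,8,6,6,7,3,2,4,2,0,0 for degrees 0…13.
Finally multiplying by (1 + z + z^2), the product of all factors after the first has coefficients 1,5,7,9,13,17,20,19,16,12,9,8,6,2 for degrees 0…13.
[z^13] = 1·2 + 3·6 + 1·8 − 2·9 = 10.

10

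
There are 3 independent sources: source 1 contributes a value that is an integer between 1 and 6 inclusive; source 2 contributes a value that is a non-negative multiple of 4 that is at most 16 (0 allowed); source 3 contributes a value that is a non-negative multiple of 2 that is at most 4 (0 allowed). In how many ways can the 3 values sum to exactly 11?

4

The generating function for the choices is (x + x^2 + x^3 + x^4 + x^5 + x^6)·(1 + x^4 + x^8 + x^12 + x^16)·(1 + x^2 + x^4); the count is [x^11].
(x + x^2 + x^3 + x^4 + x^5 + x^6) has coefficients 0,1,1,1,1,1,1 for degrees 0…6.
(1 + x^4 + x^8 + x^12 + x^16) has coefficients 1,0,0,0,1,0,0,0,1,0,0,0 for degrees 0…11.
Finally multiplying by (1 + x^2 + x^4), the product of all factors after the first has coefficients 1,0,1,0,2,0,1,0,2,0,1,0 for degrees 0…11.
[x^11] = 1·1 + 1·0 + 1·2 + 1·0 + 1·1 + 1·0 = 4.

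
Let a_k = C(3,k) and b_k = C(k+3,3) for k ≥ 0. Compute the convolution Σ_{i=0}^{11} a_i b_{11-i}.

Write out a_i and b_{11-i} for i = 0,…,11 and sum the products.
Σ = 1·364 + 3·286 + 3·220 + 1·165 + 0·120 + 0·84 + 0·56 + 0·35 + 0·20 + 0·10 + 0·4 + 0·1 = 2047.

2047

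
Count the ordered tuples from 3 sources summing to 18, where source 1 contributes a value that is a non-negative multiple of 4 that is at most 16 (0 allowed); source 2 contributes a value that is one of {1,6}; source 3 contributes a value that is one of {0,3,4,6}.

2

The generating function for the choices is (1 + q^4 + q^8 + q^12 + q^16)·(q + q^6)·(1 + q^3 + q^4 + q^6); the count is [q^18].
(1 + q^4 + q^8 + q^12 + q^16) has coefficients 1,0,0,0,1,0,0,0,1,0,0,0,1,0,0,0,1 for degrees 0…16.
(q + q^6) has coefficients 0,1,0,0,0,0,1,0,0,0,0,0,0,0,0,0,0,0,0 for degrees 0…18.
Finally multiplying by (1 + q^3 + q^4 + q^6), the product of all factors after the first has coefficients 0,1,0,0,1,1,1,1,0,1,1,0,1,0,0,0,0,0,0 for degrees 0…18.
[q^18] = 1·0 + 1·0 + 1·1 + 1·1 + 1·0 = 2.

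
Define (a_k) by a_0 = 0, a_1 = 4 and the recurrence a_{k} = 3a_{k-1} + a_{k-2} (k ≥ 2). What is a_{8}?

15708

The ordinary generating function has denominator 1 - 3z - z^2.
Iterating the recurrence: a_0,…,a_{8} = 0, 4, 12, 40, 132, 436, 1440, 4756, 15708.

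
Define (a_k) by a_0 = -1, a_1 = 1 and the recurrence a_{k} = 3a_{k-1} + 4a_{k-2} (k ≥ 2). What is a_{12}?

-1

The ordinary generating function has denominator 1 - 3x - 4x^2.
Iterating the recurrence: a_0,…,a_{12} = -1, 1, -1, 1, -1, 1, -1, 1, -1, 1, -1, 1, -1.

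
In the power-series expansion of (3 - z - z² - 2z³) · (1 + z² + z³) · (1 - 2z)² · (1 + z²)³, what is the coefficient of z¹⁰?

(3 - z - z² - 2z³) has coefficients 3,-1,-1,-2 for degrees 0…3.
(1 + z² + z³) has coefficients 1,0,1,1,0,0,0,0,0,0,0 for degrees 0…10.
Multiplying by (1 - 2z)² gives running coefficients 1,-4,5,-3,0,4,0,0,0,0,0 for degrees 0…10.
Finally multiplying by (1 + z²)³, the product of all factors after the first has coefficients 1,-4,8,-15,18,-17,16,-1,5,9,0 for degrees 0…10.
[z¹⁰] = 3·0 − 1·9 − 1·5 − 2·(-1) = -12.

-12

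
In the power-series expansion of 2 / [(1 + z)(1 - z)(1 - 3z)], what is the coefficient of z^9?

44286

The denominator gives the recurrence a_n = 3a_(n−1) + a_(n−2) − 3a_(n−3) for n ≥ 3; the numerator fixes a_0 = 2, a_1 = 6, a_2 = 20.
Iterating: 2, 6, 20, 60, 182, 546, 1640, 4920, 14762, 44286, so a_9 = 44286.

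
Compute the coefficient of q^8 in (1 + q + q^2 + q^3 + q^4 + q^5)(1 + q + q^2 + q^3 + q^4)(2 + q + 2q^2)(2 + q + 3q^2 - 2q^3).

(1 + q + q^2 + q^3 + q^4 + q^5) has coefficients 1,1,1,1,1,1 for degrees 0…5.
(1 + q + q^2 + q^3 + q^4) has coefficients 1,1,1,1,1,0,0,0,0 for degrees 0…8.
Multiplying by (2 + q + 2q^2) gives running coefficients 2,3,5,5,5,3,2,0,0 for degrees 0…8.
Finally multiplying by (2 + q + 3q^2 - 2q^3), the product of all factors after the first has coefficients 4,8,19,20,24,16,12,1,0 for degrees 0…8.
[q^8] = 1·0 + 1·1 + 1·12 + 1·16 + 1·24 + 1·20 = 73.

73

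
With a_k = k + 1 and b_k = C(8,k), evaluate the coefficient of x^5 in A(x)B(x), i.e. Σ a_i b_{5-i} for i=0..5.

522

The convolution is the t^5 coefficient of A(t)B(t).
Σ = 1·56 + 2·70 + 3·56 + 4·28 + 5·8 + 6·1 = 522.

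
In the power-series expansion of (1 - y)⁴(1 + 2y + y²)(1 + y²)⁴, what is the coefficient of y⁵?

(1 - y)⁴ has coefficients 1,-4,6,-4,1 for degrees 0…4.
(1 + 2y + y²) has coefficients 1,2,1,0,0,0 for degrees 0…5.
Finally multiplying by (1 + y²)⁴, the product of all factors after the first has coefficients 1,2,5,8,10,12 for degrees 0…5.
[y⁵] = 1·12 − 4·10 + 6·8 − 4·5 + 1·2 = 2.

2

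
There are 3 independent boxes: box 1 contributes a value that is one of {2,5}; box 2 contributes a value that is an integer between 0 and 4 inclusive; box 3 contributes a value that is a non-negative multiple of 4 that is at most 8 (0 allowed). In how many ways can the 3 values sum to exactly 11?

The generating function for the choices is (t² + t⁵)·(1 + t + t² + t³ + t⁴)·(1 + t⁴ + t⁸); the count is [t¹¹].
(t² + t⁵) has coefficients 0,0,1,0,0,1 for degrees 0…5.
(1 + t + t² + t³ + t⁴) has coefficients 1,1,1,1,1,0,0,0,0,0,0,0 for degrees 0…11.
Finally multiplying by (1 + t⁴ + t⁸), the product of all factors after the first has coefficients 1,1,1,1,2,1,1,1,2,1,1,1 for degrees 0…11.
[t¹¹] = 1·1 + 1·1 = 2.

2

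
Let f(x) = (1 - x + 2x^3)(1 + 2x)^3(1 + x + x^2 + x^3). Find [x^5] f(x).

32

(1 - x + 2x^3) has coefficients 1,-1,0,2 for degrees 0…3.
(1 + 2x)^3 has coefficients 1,6,12,8,0,0 for degrees 0…5.
Finally multiplying by (1 + x + x^2 + x^3), the product of all factors after the first has coefficients 1,7,19,27,26,20 for degrees 0…5.
[x^5] = 1·20 − 1·26 + 2·19 = 32.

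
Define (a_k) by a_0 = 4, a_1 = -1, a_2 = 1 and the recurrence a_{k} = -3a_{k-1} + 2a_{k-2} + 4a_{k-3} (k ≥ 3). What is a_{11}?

151139

The ordinary generating function has denominator 1 + 3q - 2q^2 - 4q^3.
Iterating the recurrence: a_0,…,a_{11} = 4, -1, 1, 11, -35, 131, -419, 1379, -4451, 14435, -46691, 151139.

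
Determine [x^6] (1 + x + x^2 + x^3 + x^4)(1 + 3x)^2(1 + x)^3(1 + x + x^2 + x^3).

450

(1 + x + x^2 + x^3 + x^4) has coefficients 1,1,1,1,1 for degrees 0…4.
(1 + 3x)^2 has coefficients 1,6,9,0,0,0,0 for degrees 0…6.
Multiplying by (1 + x)^3 gives running coefficients 1,9,30,46,33,9,0 for degrees 0…6.
Finally multiplying by (1 + x + x^2 + x^3), the product of all factors after the first has coefficients 1,10,40,86,118,118,88 for degrees 0…6.
[x^6] = 1·88 + 1·118 + 1·118 + 1·86 + 1·40 = 450.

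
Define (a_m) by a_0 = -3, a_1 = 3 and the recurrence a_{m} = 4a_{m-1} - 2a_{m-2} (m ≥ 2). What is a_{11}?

1236000

The ordinary generating function has denominator 1 - 4q + 2q^2.
Iterating the recurrence: a_0,…,a_{11} = -3, 3, 18, 66, 228, 780, 2664, 9096, 31056, 106032, 362016, 1236000.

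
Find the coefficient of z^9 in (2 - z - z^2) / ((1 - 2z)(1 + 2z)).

The denominator gives the recurrence a_n = 4a_(n−2) for n ≥ 3; the numerator fixes a_0 = 2, a_1 = -1, a_2 = 7.
Iterating: 2, -1, 7, -4, 28, -16, 112, -64, 448, -256, so a_9 = -256.

-256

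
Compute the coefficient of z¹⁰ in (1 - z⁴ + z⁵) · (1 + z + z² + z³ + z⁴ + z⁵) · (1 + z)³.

(1 - z⁴ + z⁵) has coefficients 1,0,0,0,-1,1 for degrees 0…5.
(1 + z + z² + z³ + z⁴ + z⁵) has coefficients 1,1,1,1,1,1,0,0,0,0,0 for degrees 0…10.
Finally multiplying by (1 + z)³, the product of all factors after the first has coefficients 1,4,7,8,8,8,7,4,1,0,0 for degrees 0…10.
[z¹⁰] = 1·0 − 1·7 + 1·8 = 1.

1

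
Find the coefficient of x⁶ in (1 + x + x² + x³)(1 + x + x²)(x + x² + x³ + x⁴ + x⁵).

11

(1 + x + x² + x³) has coefficients 1,1,1,1 for degrees 0…3.
(1 + x + x²) has coefficients 1,1,1,0,0,0,0 for degrees 0…6.
Finally multiplying by (x + x² + x³ + x⁴ + x⁵), the product of all factors after the first has coefficients 0,1,2,3,3,3,2 for degrees 0…6.
[x⁶] = 1·2 + 1·3 + 1·3 + 1·3 = 11.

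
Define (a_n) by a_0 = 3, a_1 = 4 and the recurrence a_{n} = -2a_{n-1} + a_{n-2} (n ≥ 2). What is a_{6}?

-193

The ordinary generating function has denominator 1 + 2z - z^2.
Iterating the recurrence: a_0,…,a_{6} = 3, 4, -5, 14, -33, 80, -193.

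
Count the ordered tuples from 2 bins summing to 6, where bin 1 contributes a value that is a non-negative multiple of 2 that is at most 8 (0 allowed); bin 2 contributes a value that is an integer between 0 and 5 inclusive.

The generating function for the choices is (1 + q^2 + q^4 + q^6 + q^8)·(1 + q + q^2 + q^3 + q^4 + q^5); the count is [q^6].
(1 + q^2 + q^4 + q^6 + q^8) has coefficients 1,0,1,0,1,0,1 for degrees 0…6.
(1 + q + q^2 + q^3 + q^4 + q^5) has coefficients 1,1,1,1,1,1,0 for degrees 0…6.
[q^6] = 1·0 + 1·1 + 1·1 + 1·1 = 3.

3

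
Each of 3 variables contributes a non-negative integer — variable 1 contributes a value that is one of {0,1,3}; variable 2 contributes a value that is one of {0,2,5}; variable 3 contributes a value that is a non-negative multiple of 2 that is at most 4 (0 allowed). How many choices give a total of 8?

2

The generating function for the choices is (1 + y + y³)·(1 + y² + y⁵)·(1 + y² + y⁴); the count is [y⁸].
(1 + y + y³) has coefficients 1,1,0,1 for degrees 0…3.
(1 + y² + y⁵) has coefficients 1,0,1,0,0,1,0,0,0 for degrees 0…8.
Finally multiplying by (1 + y² + y⁴), the product of all factors after the first has coefficients 1,0,2,0,2,1,1,1,0 for degrees 0…8.
[y⁸] = 1·0 + 1·1 + 1·1 = 2.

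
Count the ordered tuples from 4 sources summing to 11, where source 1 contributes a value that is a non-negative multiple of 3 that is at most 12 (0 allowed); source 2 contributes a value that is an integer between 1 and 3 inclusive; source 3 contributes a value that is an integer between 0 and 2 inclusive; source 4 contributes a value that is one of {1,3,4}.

The generating function for the choices is (1 + t^3 + t^6 + t^9 + t^12)·(t + t^2 + t^3)·(1 + t + t^2)·(t + t^3 + t^4); the count is [t^11].
(1 + t^3 + t^6 + t^9 + t^12) has coefficients 1,0,0,1,0,0,1,0,0,1,0,0 for degrees 0…11.
(t + t^2 + t^3) has coefficients 0,1,1,1,0,0,0,0,0,0,0,0 for degrees 0…11.
Multiplying by (1 + t + t^2) gives running coefficients 0,1,2,3,2,1,0,0,0,0,0,0 for degrees 0…11.
Finally multiplying by (t + t^3 + t^4), the product of all factors after the first has coefficients 0,0,1,2,4,5,6,5,3,1,0,0 for degrees 0…11.
[t^11] = 1·0 + 1·3 + 1·5 + 1·1 = 9.

9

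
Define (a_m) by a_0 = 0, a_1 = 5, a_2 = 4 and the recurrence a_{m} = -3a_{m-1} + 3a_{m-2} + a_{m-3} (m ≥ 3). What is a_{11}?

-40541

The ordinary generating function has denominator 1 + 3x - 3x^2 - x^3.
Iterating the recurrence: a_0,…,a_{11} = 0, 5, 4, 3, 8, -11, 60, -205, 784, -2907, 10868, -40541.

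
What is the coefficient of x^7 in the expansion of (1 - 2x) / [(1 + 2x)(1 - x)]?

Partial fractions give a closed form: a_n = (4/3)·(-2)^n + (-1/3)·1^n.
At n = 7: a_7 = -171.

-171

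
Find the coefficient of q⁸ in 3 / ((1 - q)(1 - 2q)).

Partial fractions give a closed form: a_n = (-3)·1^n + (6)·2^n.
At n = 8: a_8 = 1533.

1533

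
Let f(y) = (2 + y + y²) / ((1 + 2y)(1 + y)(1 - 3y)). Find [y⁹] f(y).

20935

Partial fractions give a closed form: a_n = (7/5)·(-2)^n + (-1/2)·(-1)^n + (11/10)·3^n.
At n = 9: a_9 = 20935.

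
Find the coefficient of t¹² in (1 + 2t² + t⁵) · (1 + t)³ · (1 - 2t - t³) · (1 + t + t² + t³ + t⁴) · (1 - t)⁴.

9

(1 + 2t² + t⁵) has coefficients 1,0,2,0,0,1 for degrees 0…5.
(1 + t)³ has coefficients 1,3,3,1,0,0,0,0,0,0,0,0,0 for degrees 0…12.
Multiplying by (1 - 2t - t³) gives running coefficients 1,1,-3,-6,-5,-3,-1,0,0,0,0,0,0 for degrees 0…12.
Multiplying by (1 + t + t² + t³ + t⁴) gives running coefficients 1,2,-1,-7,-12,-16,-18,-15,-9,-4,-1,0,0 for degrees 0…12.
Finally multiplying by (1 - t)⁴, the product of all factors after the first has coefficients 1,-2,-3,5,3,-4,1,2,-5,-2,3,1,1 for degrees 0…12.
[t¹²] = 1·1 + 2·3 + 1·2 = 9.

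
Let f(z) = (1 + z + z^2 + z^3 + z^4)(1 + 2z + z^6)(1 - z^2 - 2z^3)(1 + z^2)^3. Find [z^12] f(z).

(1 + z + z^2 + z^3 + z^4) has coefficients 1,1,1,1,1 for degrees 0…4.
(1 + 2z + z^6) has coefficients 1,2,0,0,0,0,1,0,0,0,0,0,0 for degrees 0…12.
Multiplying by (1 - z^2 - 2z^3) gives running coefficients 1,2,-1,-4,-4,0,1,0,-1,-2,0,0,0 for degrees 0…12.
Finally multiplying by (1 + z^2)^3, the product of all factors after the first has coefficients 1,2,2,2,-4,-6,-13,-10,-11,-6,-4,-6,-2 for degrees 0…12.
[z^12] = 1·(-2) + 1·(-6) + 1·(-4) + 1·(-6) + 1·(-11) = -29.

-29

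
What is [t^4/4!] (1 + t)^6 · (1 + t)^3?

3024

The EGF product rule gives c_4 = Σ_{k_1+k_2=4} C(4; k_1,k_2) · ∏ g_i(k_i), where (1+t)^6 gives the falling factorial (6)_k; (1+t)^3 gives the falling factorial (3)_k.
g_1(k) for k = 0…4: 1, 6, 30, 120, 360.
g_2(k) for k = 0…4: 1, 3, 6, 6, 0.
c_4 = Σ_k C(4,k)·g_1(k)·g_2(4−k) = 4·6·6 + 6·30·6 + 4·120·3 + 1·360·1 = 144 + 1080 + 1440 + 360 = 3024.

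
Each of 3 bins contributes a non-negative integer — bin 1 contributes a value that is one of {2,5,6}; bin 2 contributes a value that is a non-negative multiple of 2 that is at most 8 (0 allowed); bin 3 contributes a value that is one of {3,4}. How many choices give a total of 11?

The generating function for the choices is (q^2 + q^5 + q^6)·(1 + q^2 + q^4 + q^6 + q^8)·(q^3 + q^4); the count is [q^11].
(q^2 + q^5 + q^6) has coefficients 0,0,1,0,0,1,1 for degrees 0…6.
(1 + q^2 + q^4 + q^6 + q^8) has coefficients 1,0,1,0,1,0,1,0,1,0,0,0 for degrees 0…11.
Finally multiplying by (q^3 + q^4), the product of all factors after the first has coefficients 0,0,0,1,1,1,1,1,1,1,1,1 for degrees 0…11.
[q^11] = 1·1 + 1·1 + 1·1 = 3.

3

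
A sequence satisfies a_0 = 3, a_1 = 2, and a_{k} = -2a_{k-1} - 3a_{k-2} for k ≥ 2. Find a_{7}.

The ordinary generating function has denominator 1 + 2y + 3y^2.
Iterating the recurrence: a_0,…,a_{7} = 3, 2, -13, 20, -1, -58, 119, -64.

-64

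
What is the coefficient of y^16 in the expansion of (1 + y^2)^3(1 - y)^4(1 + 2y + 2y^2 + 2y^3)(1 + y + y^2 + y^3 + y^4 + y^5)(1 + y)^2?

(1 + y^2)^3 has coefficients 1,0,3,0,3,0,1 for degrees 0…6.
(1 - y)^4 has coefficients 1,-4,6,-4,1,0,0,0,0,0,0,0,0,0,0,0,0 for degrees 0…16.
Multiplying by (1 + 2y + 2y^2 + 2y^3) gives running coefficients 1,-2,0,2,-3,6,-6,2,0,0,0,0,0,0,0,0,0 for degrees 0…16.
Multiplying by (1 + y + y^2 + y^3 + y^4 + y^5) gives running coefficients 1,-1,-1,1,-2,4,-3,1,1,-1,2,-4,2,0,0,0,0 for degrees 0…16.
Finally multiplying by (1 + y)^2, the product of all factors after the first has coefficients 1,1,-2,-2,-1,1,3,-1,0,2,1,-1,-4,0,2,0,0 for degrees 0…16.
[y^16] = 1·0 + 3·2 + 3·(-4) + 1·1 = -5.

-5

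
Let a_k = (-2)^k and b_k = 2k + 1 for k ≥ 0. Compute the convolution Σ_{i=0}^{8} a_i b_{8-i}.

63

Write out a_i and b_{8-i} for i = 0,…,8 and sum the products.
Σ = 1·17 − 2·15 + 4·13 − 8·11 + 16·9 − 32·7 + 64·5 − 128·3 + 256·1 = 63.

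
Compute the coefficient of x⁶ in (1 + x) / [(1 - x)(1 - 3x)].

Partial fractions give a closed form: a_n = (-1)·1^n + (2)·3^n.
At n = 6: a_6 = 1457.

1457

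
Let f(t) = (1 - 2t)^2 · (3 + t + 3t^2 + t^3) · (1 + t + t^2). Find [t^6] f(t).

12

(1 - 2t)^2 has coefficients 1,-4,4 for degrees 0…2.
(3 + t + 3t^2 + t^3) has coefficients 3,1,3,1,0,0,0 for degrees 0…6.
Finally multiplying by (1 + t + t^2), the product of all factors after the first has coefficients 3,4,7,5,4,1,0 for degrees 0…6.
[t^6] = 1·0 − 4·1 + 4·4 = 12.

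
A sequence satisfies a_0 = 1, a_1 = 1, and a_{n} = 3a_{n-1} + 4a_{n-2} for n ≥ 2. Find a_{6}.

1639

The ordinary generating function has denominator 1 - 3q - 4q^2.
Iterating the recurrence: a_0,…,a_{6} = 1, 1, 7, 25, 103, 409, 1639.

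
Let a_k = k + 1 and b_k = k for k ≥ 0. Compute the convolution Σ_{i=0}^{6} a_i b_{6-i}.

Write out a_i and b_{6-i} for i = 0,…,6 and sum the products.
Σ = 1·6 + 2·5 + 3·4 + 4·3 + 5·2 + 6·1 + 7·0 = 56.

56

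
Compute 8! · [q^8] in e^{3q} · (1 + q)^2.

The EGF product rule gives c_8 = Σ_{k_1+k_2=8} C(8; k_1,k_2) · ∏ g_i(k_i), where e^{3q} gives (3)^k; (1+q)^2 gives the falling factorial (2)_k.
g_1(k) for k = 0…8: 1, 3, 9, 27, 81, 243, 729, 2187, 6561.
g_2(k) for k = 0…8: 1, 2, 2, 0, 0, 0, 0, 0, 0.
c_8 = Σ_k C(8,k)·g_1(k)·g_2(8−k) = 28·729·2 + 8·2187·2 + 1·6561·1 = 40824 + 34992 + 6561 = 82377.

82377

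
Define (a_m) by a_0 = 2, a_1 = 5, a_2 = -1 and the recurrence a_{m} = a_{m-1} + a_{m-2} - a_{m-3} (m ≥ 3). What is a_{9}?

-7

The ordinary generating function has denominator 1 - y - y^2 + y^3.
Iterating the recurrence: a_0,…,a_{9} = 2, 5, -1, 2, -4, -1, -7, -4, -10, -7.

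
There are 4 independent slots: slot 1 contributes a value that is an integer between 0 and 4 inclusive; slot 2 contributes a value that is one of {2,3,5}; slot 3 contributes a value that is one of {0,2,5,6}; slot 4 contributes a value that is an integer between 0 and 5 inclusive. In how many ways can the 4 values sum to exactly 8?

28

The generating function for the choices is (1 + z + z^2 + z^3 + z^4)·(z^2 + z^3 + z^5)·(1 + z^2 + z^5 + z^6)·(1 + z + z^2 + z^3 + z^4 + z^5); the count is [z^8].
(1 + z + z^2 + z^3 + z^4) has coefficients 1,1,1,1,1 for degrees 0…4.
(z^2 + z^3 + z^5) has coefficients 0,0,1,1,0,1,0,0,0 for degrees 0…8.
Multiplying by (1 + z^2 + z^5 + z^6) gives running coefficients 0,0,1,1,1,2,0,2,2 for degrees 0…8.
Finally multiplying by (1 + z + z^2 + z^3 + z^4 + z^5), the product of all factors after the first has coefficients 0,0,1,2,3,5,5,7,8 for degrees 0…8.
[z^8] = 1·8 + 1·7 + 1·5 + 1·5 + 1·3 = 28.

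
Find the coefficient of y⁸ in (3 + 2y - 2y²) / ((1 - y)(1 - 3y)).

The denominator gives the recurrence a_n = 4a_(n−1) − 3a_(n−2) for n ≥ 3; the numerator fixes a_0 = 3, a_1 = 14, a_2 = 45.
Iterating: 3, 14, 45, 138, 417, 1254, 3765, 11298, 33897, so a_8 = 33897.

33897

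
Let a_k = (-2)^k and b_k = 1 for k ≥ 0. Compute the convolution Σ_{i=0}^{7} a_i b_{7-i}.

-85

This is [x^7] in the product of the two ordinary generating functions.
Σ = 1·1 − 2·1 + 4·1 − 8·1 + 16·1 − 32·1 + 64·1 − 128·1 = -85.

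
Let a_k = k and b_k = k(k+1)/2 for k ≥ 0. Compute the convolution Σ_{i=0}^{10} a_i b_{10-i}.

The convolution is the t^10 coefficient of A(t)B(t).
Σ = 0·55 + 1·45 + 2·36 + 3·28 + 4·21 + 5·15 + 6·10 + 7·6 + 8·3 + 9·1 + 10·0 = 495.

495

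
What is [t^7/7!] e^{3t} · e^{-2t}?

1

The EGF product rule gives c_7 = Σ_{k_1+k_2=7} C(7; k_1,k_2) · ∏ g_i(k_i), where e^{3t} gives (3)^k; e^{-2t} gives (-2)^k.
g_1(k) for k = 0…7: 1, 3, 9, 27, 81, 243, 729, 2187.
g_2(k) for k = 0…7: 1, -2, 4, -8, 16, -32, 64, -128.
c_7 = Σ_k C(7,k)·g_1(k)·g_2(7−k) = 1·1·(-128) + 7·3·64 + 21·9·(-32) + 35·27·16 + 35·81·(-8) + 21·243·4 + 7·729·(-2) + 1·2187·1 = −128 + 1344 − 6048 + 15120 − 22680 + 20412 − 10206 + 2187 = 1.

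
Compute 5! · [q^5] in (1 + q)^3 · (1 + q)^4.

The EGF product rule gives c_5 = Σ_{k_1+k_2=5} C(5; k_1,k_2) · ∏ g_i(k_i), where (1+q)^3 gives the falling factorial (3)_k; (1+q)^4 gives the falling factorial (4)_k.
g_1(k) for k = 0…5: 1, 3, 6, 6, 0, 0.
g_2(k) for k = 0…5: 1, 4, 12, 24, 24, 0.
c_5 = Σ_k C(5,k)·g_1(k)·g_2(5−k) = 5·3·24 + 10·6·24 + 10·6·12 = 360 + 1440 + 720 = 2520.

2520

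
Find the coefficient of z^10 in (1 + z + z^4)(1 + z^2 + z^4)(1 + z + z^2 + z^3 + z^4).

(1 + z + z^4) has coefficients 1,1,0,0,1 for degrees 0…4.
(1 + z^2 + z^4) has coefficients 1,0,1,0,1,0,0,0,0,0,0 for degrees 0…10.
Finally multiplying by (1 + z + z^2 + z^3 + z^4), the product of all factors after the first has coefficients 1,1,2,2,3,2,2,1,1,0,0 for degrees 0…10.
[z^10] = 1·0 + 1·0 + 1·2 = 2.

2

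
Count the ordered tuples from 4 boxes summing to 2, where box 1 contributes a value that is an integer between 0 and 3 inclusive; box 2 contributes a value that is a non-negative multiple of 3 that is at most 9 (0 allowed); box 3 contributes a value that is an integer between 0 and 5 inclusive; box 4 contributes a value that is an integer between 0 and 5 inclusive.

The generating function for the choices is (1 + x + x² + x³)·(1 + x³ + x⁶ + x⁹)·(1 + x + x² + x³ + x⁴ + x⁵)·(1 + x + x² + x³ + x⁴ + x⁵); the count is [x²].
(1 + x + x² + x³) has coefficients 1,1,1 for degrees 0…2.
(1 + x³ + x⁶ + x⁹) has coefficients 1,0,0 for degrees 0…2.
Multiplying by (1 + x + x² + x³ + x⁴ + x⁵) gives running coefficients 1,1,1 for degrees 0…2.
Finally multiplying by (1 + x + x² + x³ + x⁴ + x⁵), the product of all factors after the first has coefficients 1,2,3 for degrees 0…2.
[x²] = 1·3 + 1·2 + 1·1 = 6.

6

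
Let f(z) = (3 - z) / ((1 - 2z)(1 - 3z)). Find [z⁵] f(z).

1784

Partial fractions give a closed form: a_n = (-5)·2^n + (8)·3^n.
At n = 5: a_5 = 1784.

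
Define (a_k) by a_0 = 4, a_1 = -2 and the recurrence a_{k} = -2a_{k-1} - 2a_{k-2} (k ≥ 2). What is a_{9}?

The ordinary generating function has denominator 1 + 2t + 2t^2.
Iterating the recurrence: a_0,…,a_{9} = 4, -2, -4, 12, -16, 8, 16, -48, 64, -32.

-32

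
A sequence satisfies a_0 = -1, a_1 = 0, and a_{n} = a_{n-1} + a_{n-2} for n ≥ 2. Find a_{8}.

The ordinary generating function has denominator 1 - z - z^2.
Iterating the recurrence: a_0,…,a_{8} = -1, 0, -1, -1, -2, -3, -5, -8, -13.

-13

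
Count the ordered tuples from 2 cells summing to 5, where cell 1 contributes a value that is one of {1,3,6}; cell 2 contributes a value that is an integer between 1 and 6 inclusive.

The generating function for the choices is (t + t^3 + t^6)·(t + t^2 + t^3 + t^4 + t^5 + t^6); the count is [t^5].
(t + t^3 + t^6) has coefficients 0,1,0,1,0,0 for degrees 0…5.
(t + t^2 + t^3 + t^4 + t^5 + t^6) has coefficients 0,1,1,1,1,1 for degrees 0…5.
[t^5] = 1·1 + 1·1 = 2.

2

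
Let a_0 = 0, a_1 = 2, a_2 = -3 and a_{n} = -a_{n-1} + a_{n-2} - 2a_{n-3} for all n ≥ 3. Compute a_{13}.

The ordinary generating function has denominator 1 + x - x^2 + 2x^3.
Iterating the recurrence: a_0,…,a_{13} = 0, 2, -3, 5, -12, 23, -45, 92, -183, 365, -732, 1463, -2925, 5852.

5852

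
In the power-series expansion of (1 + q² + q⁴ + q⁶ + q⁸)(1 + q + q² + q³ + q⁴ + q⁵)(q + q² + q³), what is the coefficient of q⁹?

(1 + q² + q⁴ + q⁶ + q⁸) has coefficients 1,0,1,0,1,0,1,0,1 for degrees 0…8.
(1 + q + q² + q³ + q⁴ + q⁵) has coefficients 1,1,1,1,1,1,0,0,0,0 for degrees 0…9.
Finally multiplying by (q + q² + q³), the product of all factors after the first has coefficients 0,1,2,3,3,3,3,2,1,0 for degrees 0…9.
[q⁹] = 1·0 + 1·2 + 1·3 + 1·3 + 1·1 = 9.

9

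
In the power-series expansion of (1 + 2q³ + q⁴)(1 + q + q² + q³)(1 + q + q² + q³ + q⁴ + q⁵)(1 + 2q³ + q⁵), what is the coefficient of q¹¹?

(1 + 2q³ + q⁴) has coefficients 1,0,0,2,1 for degrees 0…4.
(1 + q + q² + q³) has coefficients 1,1,1,1,0,0,0,0,0,0,0,0 for degrees 0…11.
Multiplying by (1 + q + q² + q³ + q⁴ + q⁵) gives running coefficients 1,2,3,4,4,4,3,2,1,0,0,0 for degrees 0…11.
Finally multiplying by (1 + 2q³ + q⁵), the product of all factors after the first has coefficients 1,2,3,6,8,11,13,13,13,10,8,5 for degrees 0…11.
[q¹¹] = 1·5 + 2·13 + 1·13 = 44.

44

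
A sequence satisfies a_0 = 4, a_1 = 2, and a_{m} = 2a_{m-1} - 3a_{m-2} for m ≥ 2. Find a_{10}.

The ordinary generating function has denominator 1 - 2x + 3x^2.
Iterating the recurrence: a_0,…,a_{10} = 4, 2, -8, -22, -20, 26, 112, 146, -44, -526, -920.

-920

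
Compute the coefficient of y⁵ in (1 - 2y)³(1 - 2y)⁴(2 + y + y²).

(1 - 2y)³ has coefficients 1,-6,12,-8 for degrees 0…3.
(1 - 2y)⁴ has coefficients 1,-8,24,-32,16,0 for degrees 0…5.
Finally multiplying by (2 + y + y²), the product of all factors after the first has coefficients 2,-15,41,-48,24,-16 for degrees 0…5.
[y⁵] = 1·(-16) − 6·24 + 12·(-48) − 8·41 = -1064.

-1064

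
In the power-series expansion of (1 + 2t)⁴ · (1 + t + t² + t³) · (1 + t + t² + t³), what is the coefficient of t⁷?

216

(1 + 2t)⁴ has coefficients 1,8,24,32,16 for degrees 0…4.
(1 + t + t² + t³) has coefficients 1,1,1,1,0,0,0,0 for degrees 0…7.
Finally multiplying by (1 + t + t² + t³), the product of all factors after the first has coefficients 1,2,3,4,3,2,1,0 for degrees 0…7.
[t⁷] = 1·0 + 8·1 + 24·2 + 32·3 + 16·4 = 216.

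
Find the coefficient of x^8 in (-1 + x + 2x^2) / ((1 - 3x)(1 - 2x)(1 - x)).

-13121

The denominator gives the recurrence a_n = 6a_(n−1) − 11a_(n−2) + 6a_(n−3) for n ≥ 3; the numerator fixes a_0 = -1, a_1 = -5, a_2 = -17.
Iterating: -1, -5, -17, -53, -161, -485, -1457, -4373, -13121, so a_8 = -13121.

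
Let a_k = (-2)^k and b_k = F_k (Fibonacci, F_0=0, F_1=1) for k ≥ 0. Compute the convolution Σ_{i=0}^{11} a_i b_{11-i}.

Write out a_i and b_{11-i} for i = 0,…,11 and sum the products.
Σ = 1·89 − 2·55 + 4·34 − 8·21 + 16·13 − 32·8 + 64·5 − 128·3 + 256·2 − 512·1 + 1024·1 − 2048·0 = 859.

859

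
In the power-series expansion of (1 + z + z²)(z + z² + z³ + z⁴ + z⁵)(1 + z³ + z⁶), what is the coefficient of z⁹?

(1 + z + z²) has coefficients 1,1,1 for degrees 0…2.
(z + z² + z³ + z⁴ + z⁵) has coefficients 0,1,1,1,1,1,0,0,0,0 for degrees 0…9.
Finally multiplying by (1 + z³ + z⁶), the product of all factors after the first has coefficients 0,1,1,1,2,2,1,2,2,1 for degrees 0…9.
[z⁹] = 1·1 + 1·2 + 1·2 = 5.

5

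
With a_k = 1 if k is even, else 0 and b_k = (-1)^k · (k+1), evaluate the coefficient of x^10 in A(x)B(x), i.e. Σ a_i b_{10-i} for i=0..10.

36

This is [x^10] in the product of the two ordinary generating functions.
Σ = 1·11 + 0·(-10) + 1·9 + 0·(-8) + 1·7 + 0·(-6) + 1·5 + 0·(-4) + 1·3 + 0·(-2) + 1·1 = 36.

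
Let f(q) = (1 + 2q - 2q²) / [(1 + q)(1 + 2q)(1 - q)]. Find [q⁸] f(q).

-169

The denominator gives the recurrence a_n = −2a_(n−1) + a_(n−2) + 2a_(n−3) for n ≥ 3; the numerator fixes a_0 = 1, a_1 = 0, a_2 = -1.
Iterating: 1, 0, -1, 4, -9, 20, -41, 84, -169, so a_8 = -169.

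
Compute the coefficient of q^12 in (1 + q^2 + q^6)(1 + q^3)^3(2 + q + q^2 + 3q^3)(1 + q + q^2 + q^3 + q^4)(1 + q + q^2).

(1 + q^2 + q^6) has coefficients 1,0,1,0,0,0,1 for degrees 0…6.
(1 + q^3)^3 has coefficients 1,0,0,3,0,0,3,0,0,1,0,0,0 for degrees 0…12.
Multiplying by (2 + q + q^2 + 3q^3) gives running coefficients 2,1,1,9,3,3,15,3,3,11,1,1,3 for degrees 0…12.
Multiplying by (1 + q + q^2 + q^3 + q^4) gives running coefficients 2,3,4,13,16,17,31,33,27,35,33,19,19 for degrees 0…12.
Finally multiplying by (1 + q + q^2), the product of all factors after the first has coefficients 2,5,9,20,33,46,64,81,91,95,95,87,71 for degrees 0…12.
[q^12] = 1·71 + 1·95 + 1·64 = 230.

230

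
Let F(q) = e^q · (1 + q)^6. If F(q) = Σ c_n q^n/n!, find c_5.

4051

The EGF product rule gives c_5 = Σ_{k_1+k_2=5} C(5; k_1,k_2) · ∏ g_i(k_i), where e^q gives (1)^k; (1+q)^6 gives the falling factorial (6)_k.
g_1(k) for k = 0…5: 1, 1, 1, 1, 1, 1.
g_2(k) for k = 0…5: 1, 6, 30, 120, 360, 720.
c_5 = Σ_k C(5,k)·g_1(k)·g_2(5−k) = 1·1·720 + 5·1·360 + 10·1·120 + 10·1·30 + 5·1·6 + 1·1·1 = 720 + 1800 + 1200 + 300 + 30 + 1 = 4051.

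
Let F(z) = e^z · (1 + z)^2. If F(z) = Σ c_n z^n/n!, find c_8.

73

The EGF product rule gives c_8 = Σ_{k_1+k_2=8} C(8; k_1,k_2) · ∏ g_i(k_i), where e^z gives (1)^k; (1+z)^2 gives the falling factorial (2)_k.
g_1(k) for k = 0…8: 1, 1, 1, 1, 1, 1, 1, 1, 1.
g_2(k) for k = 0…8: 1, 2, 2, 0, 0, 0, 0, 0, 0.
c_8 = Σ_k C(8,k)·g_1(k)·g_2(8−k) = 28·1·2 + 8·1·2 + 1·1·1 = 56 + 16 + 1 = 73.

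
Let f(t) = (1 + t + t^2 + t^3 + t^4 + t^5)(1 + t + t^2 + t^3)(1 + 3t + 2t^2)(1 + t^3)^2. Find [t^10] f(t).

(1 + t + t^2 + t^3 + t^4 + t^5) has coefficients 1,1,1,1,1,1 for degrees 0…5.
(1 + t + t^2 + t^3) has coefficients 1,1,1,1,0,0,0,0,0,0,0 for degrees 0…10.
Multiplying by (1 + 3t + 2t^2) gives running coefficients 1,4,6,6,5,2,0,0,0,0,0 for degrees 0…10.
Finally multiplying by (1 + t^3)^2, the product of all factors after the first has coefficients 1,4,6,8,13,14,13,14,10,6,5 for degrees 0…10.
[t^10] = 1·5 + 1·6 + 1·10 + 1·14 + 1·13 + 1·14 = 62.

62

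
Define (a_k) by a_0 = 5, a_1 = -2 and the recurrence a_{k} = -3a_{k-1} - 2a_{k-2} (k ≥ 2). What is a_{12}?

-12280

The ordinary generating function has denominator 1 + 3y + 2y^2.
Iterating the recurrence: a_0,…,a_{12} = 5, -2, -4, 16, -40, 88, -184, 376, -760, 1528, -3064, 6136, -12280.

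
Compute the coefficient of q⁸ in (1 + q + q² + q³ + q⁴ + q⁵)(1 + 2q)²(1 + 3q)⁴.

2181

(1 + q + q² + q³ + q⁴ + q⁵) has coefficients 1,1,1,1,1,1 for degrees 0…5.
(1 + 2q)² has coefficients 1,4,4,0,0,0,0,0,0 for degrees 0…8.
Finally multiplying by (1 + 3q)⁴, the product of all factors after the first has coefficients 1,16,106,372,729,756,324,0,0 for degrees 0…8.
[q⁸] = 1·0 + 1·0 + 1·324 + 1·756 + 1·729 + 1·372 = 2181.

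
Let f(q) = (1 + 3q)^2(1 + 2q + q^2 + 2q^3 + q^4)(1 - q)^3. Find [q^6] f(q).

(1 + 3q)^2 has coefficients 1,6,9 for degrees 0…2.
(1 + 2q + q^2 + 2q^3 + q^4) has coefficients 1,2,1,2,1,0,0 for degrees 0…6.
Finally multiplying by (1 - q)^3, the product of all factors after the first has coefficients 1,-1,-2,4,-4,2,1 for degrees 0…6.
[q^6] = 1·1 + 6·2 + 9·(-4) = -23.

-23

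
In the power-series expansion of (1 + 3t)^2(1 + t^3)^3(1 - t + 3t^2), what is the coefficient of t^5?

18

(1 + 3t)^2 has coefficients 1,6,9 for degrees 0…2.
(1 + t^3)^3 has coefficients 1,0,0,3,0,0 for degrees 0…5.
Finally multiplying by (1 - t + 3t^2), the product of all factors after the first has coefficients 1,-1,3,3,-3,9 for degrees 0…5.
[t^5] = 1·9 + 6·(-3) + 9·3 = 18.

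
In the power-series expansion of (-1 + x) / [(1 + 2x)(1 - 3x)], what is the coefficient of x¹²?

The denominator gives the recurrence a_n = a_(n−1) + 6a_(n−2) for n ≥ 2; the numerator fixes a_0 = -1, a_1 = 0.
Iterating: -1, 0, -6, -6, -42, -78, -330, -798, -2778, -7566, -24234, -69630, -215034, so a_12 = -215034.

-215034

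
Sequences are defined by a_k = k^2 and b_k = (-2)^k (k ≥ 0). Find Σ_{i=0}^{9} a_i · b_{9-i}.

The convolution is the x^9 coefficient of A(x)B(x).
Σ = 0·(-512) + 1·256 + 4·(-128) + 9·64 + 16·(-32) + 25·16 + 36·(-8) + 49·4 + 64·(-2) + 81·1 = 69.

69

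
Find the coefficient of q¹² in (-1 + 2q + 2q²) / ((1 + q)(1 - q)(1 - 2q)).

Partial fractions give a closed form: a_n = (-1/6)·(-1)^n + (-3/2)·1^n + (2/3)·2^n.
At n = 12: a_12 = 2729.

2729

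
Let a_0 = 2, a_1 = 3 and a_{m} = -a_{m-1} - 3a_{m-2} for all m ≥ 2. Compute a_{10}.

351

The ordinary generating function has denominator 1 + q + 3q^2.
Iterating the recurrence: a_0,…,a_{10} = 2, 3, -9, 0, 27, -27, -54, 135, 27, -432, 351.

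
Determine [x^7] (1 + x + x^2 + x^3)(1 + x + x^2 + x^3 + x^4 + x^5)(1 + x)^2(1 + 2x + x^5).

(1 + x + x^2 + x^3) has coefficients 1,1,1,1 for degrees 0…3.
(1 + x + x^2 + x^3 + x^4 + x^5) has coefficients 1,1,1,1,1,1,0,0 for degrees 0…7.
Multiplying by (1 + x)^2 gives running coefficients 1,3,4,4,4,4,3,1 for degrees 0…7.
Finally multiplying by (1 + 2x + x^5), the product of all factors after the first has coefficients 1,5,10,12,12,13,14,11 for degrees 0…7.
[x^7] = 1·11 + 1·14 + 1·13 + 1·12 = 50.

50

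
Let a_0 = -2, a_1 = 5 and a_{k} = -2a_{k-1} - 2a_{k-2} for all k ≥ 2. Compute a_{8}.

The ordinary generating function has denominator 1 + 2t + 2t^2.
Iterating the recurrence: a_0,…,a_{8} = -2, 5, -6, 2, 8, -20, 24, -8, -32.

-32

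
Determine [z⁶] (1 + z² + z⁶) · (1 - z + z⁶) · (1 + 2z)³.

(1 + z² + z⁶) has coefficients 1,0,1,0,0,0,1 for degrees 0…6.
(1 - z + z⁶) has coefficients 1,-1,0,0,0,0,1 for degrees 0…6.
Finally multiplying by (1 + 2z)³, the product of all factors after the first has coefficients 1,5,6,-4,-8,0,1 for degrees 0…6.
[z⁶] = 1·1 + 1·(-8) + 1·1 = -6.

-6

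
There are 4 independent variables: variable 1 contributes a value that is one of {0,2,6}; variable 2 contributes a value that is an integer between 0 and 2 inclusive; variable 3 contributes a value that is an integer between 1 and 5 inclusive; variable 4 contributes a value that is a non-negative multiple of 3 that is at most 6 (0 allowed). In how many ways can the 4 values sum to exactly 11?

13

The generating function for the choices is (1 + t^2 + t^6)·(1 + t + t^2)·(t + t^2 + t^3 + t^4 + t^5)·(1 + t^3 + t^6); the count is [t^11].
(1 + t^2 + t^6) has coefficients 1,0,1,0,0,0,1 for degrees 0…6.
(1 + t + t^2) has coefficients 1,1,1,0,0,0,0,0,0,0,0,0 for degrees 0…11.
Multiplying by (t + t^2 + t^3 + t^4 + t^5) gives running coefficients 0,1,2,3,3,3,2,1,0,0,0,0 for degrees 0…11.
Finally multiplying by (1 + t^3 + t^6), the product of all factors after the first has coefficients 0,1,2,3,4,5,5,5,5,5,4,3 for degrees 0…11.
[t^11] = 1·3 + 1·5 + 1·5 = 13.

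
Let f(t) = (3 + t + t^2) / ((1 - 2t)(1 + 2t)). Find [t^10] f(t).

The denominator gives the recurrence a_n = 4a_(n−2) for n ≥ 3; the numerator fixes a_0 = 3, a_1 = 1, a_2 = 13.
Iterating: 3, 1, 13, 4, 52, 16, 208, 64, 832, 256, 3328, so a_10 = 3328.

3328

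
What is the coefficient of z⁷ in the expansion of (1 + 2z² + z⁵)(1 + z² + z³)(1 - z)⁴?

12

(1 + 2z² + z⁵) has coefficients 1,0,2,0,0,1 for degrees 0…5.
(1 + z² + z³) has coefficients 1,0,1,1,0,0,0,0 for degrees 0…7.
Finally multiplying by (1 - z)⁴, the product of all factors after the first has coefficients 1,-4,7,-7,3,2,-3,1 for degrees 0…7.
[z⁷] = 1·1 + 2·2 + 1·7 = 12.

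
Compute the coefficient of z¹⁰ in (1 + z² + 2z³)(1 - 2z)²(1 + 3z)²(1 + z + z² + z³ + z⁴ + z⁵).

50

(1 + z² + 2z³) has coefficients 1,0,1,2 for degrees 0…3.
(1 - 2z)² has coefficients 1,-4,4,0,0,0,0,0,0,0,0 for degrees 0…10.
Multiplying by (1 + 3z)² gives running coefficients 1,2,-11,-12,36,0,0,0,0,0,0 for degrees 0…10.
Finally multiplying by (1 + z + z² + z³ + z⁴ + z⁵), the product of all factors after the first has coefficients 1,3,-8,-20,16,16,15,13,24,36,0 for degrees 0…10.
[z¹⁰] = 1·0 + 1·24 + 2·13 = 50.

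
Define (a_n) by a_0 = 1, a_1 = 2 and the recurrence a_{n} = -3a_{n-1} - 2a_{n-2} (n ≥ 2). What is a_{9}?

1532

The ordinary generating function has denominator 1 + 3x + 2x^2.
Iterating the recurrence: a_0,…,a_{9} = 1, 2, -8, 20, -44, 92, -188, 380, -764, 1532.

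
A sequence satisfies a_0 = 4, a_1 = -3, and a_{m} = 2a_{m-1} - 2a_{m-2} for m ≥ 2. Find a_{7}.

88

The ordinary generating function has denominator 1 - 2q + 2q^2.
Iterating the recurrence: a_0,…,a_{7} = 4, -3, -14, -22, -16, 12, 56, 88.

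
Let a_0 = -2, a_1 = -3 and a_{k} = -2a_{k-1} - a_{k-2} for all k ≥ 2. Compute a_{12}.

The ordinary generating function has denominator 1 + 2y + y^2.
Iterating the recurrence: a_0,…,a_{12} = -2, -3, 8, -13, 18, -23, 28, -33, 38, -43, 48, -53, 58.

58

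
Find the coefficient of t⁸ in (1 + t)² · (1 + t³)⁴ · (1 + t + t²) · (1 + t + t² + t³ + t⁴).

93

(1 + t)² has coefficients 1,2,1 for degrees 0…2.
(1 + t³)⁴ has coefficients 1,0,0,4,0,0,6,0,0 for degrees 0…8.
Multiplying by (1 + t + t²) gives running coefficients 1,1,1,4,4,4,6,6,6 for degrees 0…8.
Finally multiplying by (1 + t + t² + t³ + t⁴), the product of all factors after the first has coefficients 1,2,3,7,11,14,19,24,26 for degrees 0…8.
[t⁸] = 1·26 + 2·24 + 1·19 = 93.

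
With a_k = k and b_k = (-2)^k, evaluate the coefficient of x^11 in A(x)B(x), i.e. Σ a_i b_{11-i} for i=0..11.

459

The convolution is the t^11 coefficient of A(t)B(t).
Σ = 0·(-2048) + 1·1024 + 2·(-512) + 3·256 + 4·(-128) + 5·64 + 6·(-32) + 7·16 + 8·(-8) + 9·4 + 10·(-2) + 11·1 = 459.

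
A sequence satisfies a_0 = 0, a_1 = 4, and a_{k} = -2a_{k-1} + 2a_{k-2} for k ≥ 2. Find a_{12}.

-199680

The ordinary generating function has denominator 1 + 2y - 2y^2.
Iterating the recurrence: a_0,…,a_{12} = 0, 4, -8, 24, -64, 176, -480, 1312, -3584, 9792, -26752, 73088, -199680.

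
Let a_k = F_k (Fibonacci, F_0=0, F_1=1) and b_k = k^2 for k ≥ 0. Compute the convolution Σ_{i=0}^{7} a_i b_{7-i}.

Write out a_i and b_{7-i} for i = 0,…,7 and sum the products.
Σ = 0·49 + 1·36 + 1·25 + 2·16 + 3·9 + 5·4 + 8·1 + 13·0 = 148.

148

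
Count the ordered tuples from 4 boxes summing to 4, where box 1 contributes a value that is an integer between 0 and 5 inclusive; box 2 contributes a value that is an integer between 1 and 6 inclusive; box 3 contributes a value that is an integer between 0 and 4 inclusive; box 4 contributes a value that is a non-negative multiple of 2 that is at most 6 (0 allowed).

13

The generating function for the choices is (1 + t + t² + t³ + t⁴ + t⁵)·(t + t² + t³ + t⁴ + t⁵ + t⁶)·(1 + t + t² + t³ + t⁴)·(1 + t² + t⁴ + t⁶); the count is [t⁴].
(1 + t + t² + t³ + t⁴ + t⁵) has coefficients 1,1,1,1,1 for degrees 0…4.
(t + t² + t³ + t⁴ + t⁵ + t⁶) has coefficients 0,1,1,1,1 for degrees 0…4.
Multiplying by (1 + t + t² + t³ + t⁴) gives running coefficients 0,1,2,3,4 for degrees 0…4.
Finally multiplying by (1 + t² + t⁴ + t⁶), the product of all factors after the first has coefficients 0,1,2,4,6 for degrees 0…4.
[t⁴] = 1·6 + 1·4 + 1·2 + 1·1 + 1·0 = 13.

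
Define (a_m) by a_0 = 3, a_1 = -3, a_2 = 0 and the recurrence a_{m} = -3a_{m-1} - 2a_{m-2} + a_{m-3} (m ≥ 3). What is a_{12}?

The ordinary generating function has denominator 1 + 3q + 2q^2 - q^3.
Iterating the recurrence: a_0,…,a_{12} = 3, -3, 0, 9, -30, 72, -147, 267, -435, 624, -735, 522, 528.

528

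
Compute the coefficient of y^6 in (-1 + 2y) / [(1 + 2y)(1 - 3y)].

Partial fractions give a closed form: a_n = (-4/5)·(-2)^n + (-1/5)·3^n.
At n = 6: a_6 = -197.

-197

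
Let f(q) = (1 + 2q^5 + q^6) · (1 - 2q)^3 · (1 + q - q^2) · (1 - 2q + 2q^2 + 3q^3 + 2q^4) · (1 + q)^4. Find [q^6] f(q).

(1 + 2q^5 + q^6) has coefficients 1,0,0,0,0,2,1 for degrees 0…6.
(1 - 2q)^3 has coefficients 1,-6,12,-8,0,0,0 for degrees 0…6.
Multiplying by (1 + q - q^2) gives running coefficients 1,-5,5,10,-20,8,0 for degrees 0…6.
Multiplying by (1 - 2q + 2q^2 + 3q^3 + 2q^4) gives running coefficients 1,-7,17,-7,-43,73,-16 for degrees 0…6.
Finally multiplying by (1 + q)^4, the product of all factors after the first has coefficients 1,-3,-5,23,4,-80,7 for degrees 0…6.
[q^6] = 1·7 + 2·(-3) + 1·1 = 2.

2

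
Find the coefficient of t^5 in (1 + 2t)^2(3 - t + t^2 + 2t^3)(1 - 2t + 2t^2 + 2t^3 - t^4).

(1 + 2t)^2 has coefficients 1,4,4 for degrees 0…2.
(3 - t + t^2 + 2t^3) has coefficients 3,-1,1,2,0,0 for degrees 0…5.
Finally multiplying by (1 - 2t + 2t^2 + 2t^3 - t^4), the product of all factors after the first has coefficients 3,-7,9,4,-7,7 for degrees 0…5.
[t^5] = 1·7 + 4·(-7) + 4·4 = -5.

-5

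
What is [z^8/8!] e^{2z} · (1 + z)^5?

The EGF product rule gives c_8 = Σ_{k_1+k_2=8} C(8; k_1,k_2) · ∏ g_i(k_i), where e^{2z} gives (2)^k; (1+z)^5 gives the falling factorial (5)_k.
g_1(k) for k = 0…8: 1, 2, 4, 8, 16, 32, 64, 128, 256.
g_2(k) for k = 0…8: 1, 5, 20, 60, 120, 120, 0, 0, 0.
c_8 = Σ_k C(8,k)·g_1(k)·g_2(8−k) = 56·8·120 + 70·16·120 + 56·32·60 + 28·64·20 + 8·128·5 + 1·256·1 = 53760 + 134400 + 107520 + 35840 + 5120 + 256 = 336896.

336896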